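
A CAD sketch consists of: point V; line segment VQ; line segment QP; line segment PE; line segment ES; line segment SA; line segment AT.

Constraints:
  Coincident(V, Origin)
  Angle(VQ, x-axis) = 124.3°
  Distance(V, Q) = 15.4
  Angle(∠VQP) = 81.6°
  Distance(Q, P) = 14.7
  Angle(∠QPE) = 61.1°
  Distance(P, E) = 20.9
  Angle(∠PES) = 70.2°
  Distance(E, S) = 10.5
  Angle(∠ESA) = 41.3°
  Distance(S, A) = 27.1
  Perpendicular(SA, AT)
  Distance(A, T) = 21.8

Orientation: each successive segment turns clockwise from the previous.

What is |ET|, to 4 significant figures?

24.29

V is at the origin; VQ runs at 124.3° with length 15.4, so Q = (-8.678, 12.72). ∠VQP = 81.6° gives QP at 25.90° from the x-axis; with |QP| = 14.7, P = (4.545, 19.14). ∠QPE = 61.1° gives PE at -93.00° from the x-axis; with |PE| = 20.9, E = (3.451, -1.728). ∠PES = 70.2° gives ES at 157.2° from the x-axis; with |ES| = 10.5, S = (-6.228, 2.340). ∠ESA = 41.3° gives SA at 18.50° from the x-axis; with |SA| = 27.1, A = (19.47, 10.94). The perpendicularity gives AT at right angles to SA, so AT runs at -71.50°; with |AT| = 21.8, T = (26.39, -9.734). Then |ET| = |T − E| = 24.29.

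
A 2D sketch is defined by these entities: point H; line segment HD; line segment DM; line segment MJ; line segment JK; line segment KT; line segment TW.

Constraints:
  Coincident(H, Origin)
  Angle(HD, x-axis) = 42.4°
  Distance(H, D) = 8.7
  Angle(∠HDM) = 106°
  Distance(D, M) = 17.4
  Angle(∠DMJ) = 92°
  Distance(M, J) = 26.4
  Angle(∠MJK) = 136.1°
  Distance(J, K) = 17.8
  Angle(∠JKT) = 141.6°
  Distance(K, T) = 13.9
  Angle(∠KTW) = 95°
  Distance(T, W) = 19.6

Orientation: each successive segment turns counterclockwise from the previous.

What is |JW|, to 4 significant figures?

30.75

∠JKT = 141.6° gives KT at -73.30° from the x-axis; with |KT| = 13.9, T = (-27.94, -19.31). ∠KTW = 95.0° gives TW at 11.70° from the x-axis; with |TW| = 19.6, W = (-8.749, -15.33). Then |JW| = |W − J| = 30.75.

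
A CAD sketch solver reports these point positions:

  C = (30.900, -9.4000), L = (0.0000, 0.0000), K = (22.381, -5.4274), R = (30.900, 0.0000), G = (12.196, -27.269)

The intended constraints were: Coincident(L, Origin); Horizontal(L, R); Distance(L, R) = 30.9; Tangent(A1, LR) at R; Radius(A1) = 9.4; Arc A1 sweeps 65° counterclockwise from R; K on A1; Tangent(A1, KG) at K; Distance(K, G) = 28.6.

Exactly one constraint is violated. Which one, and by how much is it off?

Distance(K, G) = 28.6 — off by 4.50.

L = (0.00, 0.00) ✓; L.y = 0.00, R.y = 0.00 ✓; |LR| = 30.90 ✓; ∠(CR, RL) = 90.00° ✓; |CR| = 9.400 ✓; bearing(C→K) − bearing(C→R) = 65.00° ✓; |CK| = 9.400 ✓; ∠(CK, KG) = 90.00° ✓; |KG| = 24.10 ✗.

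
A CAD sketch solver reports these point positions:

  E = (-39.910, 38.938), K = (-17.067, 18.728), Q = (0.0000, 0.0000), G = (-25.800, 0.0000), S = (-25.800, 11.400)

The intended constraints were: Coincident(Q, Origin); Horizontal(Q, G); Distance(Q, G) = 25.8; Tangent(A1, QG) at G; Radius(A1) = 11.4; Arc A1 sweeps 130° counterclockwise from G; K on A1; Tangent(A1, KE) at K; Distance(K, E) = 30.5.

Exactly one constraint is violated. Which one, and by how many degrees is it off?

Tangent(A1, KE) at K — off by 8.50°.

Q = (0.00, 0.00) ✓; Q.y = 0.00, G.y = 0.00 ✓; |QG| = 25.80 ✓; ∠(SG, GQ) = 90.00° ✓; |SG| = 11.40 ✓; bearing(S→K) − bearing(S→G) = 130.0° ✓; |SK| = 11.40 ✓; ∠(SK, KE) = 81.50° ✗; |KE| = 30.50 ✓.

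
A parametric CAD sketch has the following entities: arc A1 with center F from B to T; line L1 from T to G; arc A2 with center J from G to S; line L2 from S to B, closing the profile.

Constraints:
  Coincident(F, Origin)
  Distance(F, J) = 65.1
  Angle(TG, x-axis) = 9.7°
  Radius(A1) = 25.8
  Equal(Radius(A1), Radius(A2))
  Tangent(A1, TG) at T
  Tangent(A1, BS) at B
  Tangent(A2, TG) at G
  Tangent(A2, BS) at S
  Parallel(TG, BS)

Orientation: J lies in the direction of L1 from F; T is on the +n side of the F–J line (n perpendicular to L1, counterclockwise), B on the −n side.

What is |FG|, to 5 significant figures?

70.026

The slot axis is L1's direction at 9.7°, so u = (cos 9.7°, sin 9.7°) = (0.98570, 0.16849) and n = (−sin 9.7°, cos 9.7°) = (-0.16849, 0.98570). F is at the origin and J lies 65.1 along u from F, so J = 65.1·u = (64.169, 10.969). Tangency of A1 to both parallel lines with radius 25.8 puts T and B at F ± 25.8·n: T = (-4.3470, 25.431), B = (4.3470, -25.431). Equal radii place G and S the same way about J: G = J + 25.8·n = (59.822, 36.400), S = J − 25.8·n = (68.516, -14.462). Then |FG| = |G − F| = 70.026.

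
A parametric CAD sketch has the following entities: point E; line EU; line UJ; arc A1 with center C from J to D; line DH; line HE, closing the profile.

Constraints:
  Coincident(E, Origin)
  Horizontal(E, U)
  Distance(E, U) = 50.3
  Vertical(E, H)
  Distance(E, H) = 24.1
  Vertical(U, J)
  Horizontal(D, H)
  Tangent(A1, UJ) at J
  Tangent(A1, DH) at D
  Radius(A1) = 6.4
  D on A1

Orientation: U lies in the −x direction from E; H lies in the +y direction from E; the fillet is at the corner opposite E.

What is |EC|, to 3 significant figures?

47.3

E is at the origin; E and U share the same y with |EU| = 50.3 and U on the −x side, so U = (-50.3, 0.00). EH is vertical with |EH| = 24.1 and H on the +y side, so H = (0.00, 24.1). The virtual corner opposite E is at (-50.3, 24.1). The tangent condition forces CJ to be normal to UJ and tangency of A1 to DH means the radius CD is perpendicular to DH, with radius 6.4, so the center C sits 6.4 in from both sides at C = (-43.9, 17.7). Then |EC| = |C − E| = 47.3.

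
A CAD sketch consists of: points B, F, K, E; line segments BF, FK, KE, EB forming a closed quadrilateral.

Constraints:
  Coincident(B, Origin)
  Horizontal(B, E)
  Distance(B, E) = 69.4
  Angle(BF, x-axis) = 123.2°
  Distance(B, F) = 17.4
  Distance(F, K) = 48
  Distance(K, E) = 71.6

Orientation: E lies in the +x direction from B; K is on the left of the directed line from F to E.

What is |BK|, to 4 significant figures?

55.97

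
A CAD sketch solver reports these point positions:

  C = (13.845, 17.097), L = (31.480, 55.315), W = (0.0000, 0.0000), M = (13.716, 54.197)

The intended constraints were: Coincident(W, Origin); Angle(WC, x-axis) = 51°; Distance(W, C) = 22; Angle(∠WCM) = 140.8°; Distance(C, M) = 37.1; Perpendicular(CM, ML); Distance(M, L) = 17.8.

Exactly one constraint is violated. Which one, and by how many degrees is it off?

Perpendicular(CM, ML) — off by 3.40°.

W = (0.00, 0.00) ✓; WC at 51.00° ✓; |WC| = 22.00 ✓; ∠WCM = 140.8° ✓; |CM| = 37.10 ✓; ∠(CM, ML) = 86.60° ✗; |ML| = 17.80 ✓.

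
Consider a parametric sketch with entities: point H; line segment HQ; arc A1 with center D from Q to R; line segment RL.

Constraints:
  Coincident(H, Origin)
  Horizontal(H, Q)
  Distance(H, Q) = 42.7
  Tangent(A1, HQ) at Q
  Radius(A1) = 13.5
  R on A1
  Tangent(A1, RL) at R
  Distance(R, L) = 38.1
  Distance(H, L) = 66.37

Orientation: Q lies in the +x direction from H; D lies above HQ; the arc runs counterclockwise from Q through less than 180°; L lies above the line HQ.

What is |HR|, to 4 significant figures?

58.20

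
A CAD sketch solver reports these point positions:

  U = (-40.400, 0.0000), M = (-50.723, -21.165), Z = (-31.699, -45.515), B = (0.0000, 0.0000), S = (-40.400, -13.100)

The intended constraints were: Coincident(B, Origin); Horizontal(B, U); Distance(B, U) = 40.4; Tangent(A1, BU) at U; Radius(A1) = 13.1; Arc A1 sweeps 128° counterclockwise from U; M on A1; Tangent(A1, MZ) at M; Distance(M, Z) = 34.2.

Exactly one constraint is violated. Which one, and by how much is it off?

Distance(M, Z) = 34.2 — off by 3.30.

B = (0.00, 0.00) ✓; B.y = 0.00, U.y = 0.00 ✓; |BU| = 40.40 ✓; ∠(SU, UB) = 90.00° ✓; |SU| = 13.10 ✓; bearing(S→M) − bearing(S→U) = 128.0° ✓; |SM| = 13.10 ✓; ∠(SM, MZ) = 90.00° ✓; |MZ| = 30.90 ✗.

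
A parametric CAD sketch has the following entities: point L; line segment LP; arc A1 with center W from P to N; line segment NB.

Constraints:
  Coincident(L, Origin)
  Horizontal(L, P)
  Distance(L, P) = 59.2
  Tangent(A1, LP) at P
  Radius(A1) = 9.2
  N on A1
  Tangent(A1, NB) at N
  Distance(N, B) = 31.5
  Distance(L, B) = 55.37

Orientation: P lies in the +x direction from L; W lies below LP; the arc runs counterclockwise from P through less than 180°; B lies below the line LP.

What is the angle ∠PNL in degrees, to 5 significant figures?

135.85°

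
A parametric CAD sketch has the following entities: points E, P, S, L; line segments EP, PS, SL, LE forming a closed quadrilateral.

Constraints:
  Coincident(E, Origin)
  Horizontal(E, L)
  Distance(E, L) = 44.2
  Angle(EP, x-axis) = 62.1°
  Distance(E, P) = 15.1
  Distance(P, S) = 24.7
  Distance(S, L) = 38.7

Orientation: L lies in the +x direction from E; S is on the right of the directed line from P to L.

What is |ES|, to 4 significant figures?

13.45

E is at the origin; EL is horizontal with |EL| = 44.2 and L in +x, so L = (44.2, 0). EP runs at 62.1° with |EP| = 15.1, so P = (7.066, 13.34). S is determined by |PS| = 24.7 and |SL| = 38.7 together: it lies at the intersection of circle(P, 24.7) and circle(L, 38.7). With |PL| = 39.46, the foot of the radical line on PL is 8.483 from P and the perpendicular offset is √(24.7² − 8.483²) = 23.20. Taking the right-of-PL solution: S = (7.203, -11.35).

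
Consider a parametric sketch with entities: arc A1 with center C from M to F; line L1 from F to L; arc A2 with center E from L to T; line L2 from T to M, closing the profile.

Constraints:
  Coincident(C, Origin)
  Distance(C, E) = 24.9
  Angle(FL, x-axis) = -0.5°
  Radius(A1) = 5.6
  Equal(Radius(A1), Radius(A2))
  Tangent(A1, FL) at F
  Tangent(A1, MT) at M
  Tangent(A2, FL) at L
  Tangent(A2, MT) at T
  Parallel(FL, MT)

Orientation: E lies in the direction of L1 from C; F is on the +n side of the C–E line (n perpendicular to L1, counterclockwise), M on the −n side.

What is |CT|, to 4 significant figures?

25.52

The slot axis is L1's direction at -0.5°, so u = (cos -0.5°, sin -0.5°) = (1.000, -0.008727) and n = (−sin -0.5°, cos -0.5°) = (0.008727, 1.000). C is at the origin and E lies 24.9 along u from C, so E = 24.9·u = (24.90, -0.2173). Tangency of A1 to both parallel lines with radius 5.6 puts F and M at C ± 5.6·n: F = (0.04887, 5.600), M = (-0.04887, -5.600). Equal radii place L and T the same way about E: L = E + 5.6·n = (24.95, 5.382), T = E − 5.6·n = (24.85, -5.817). Then |CT| = |T − C| = 25.52.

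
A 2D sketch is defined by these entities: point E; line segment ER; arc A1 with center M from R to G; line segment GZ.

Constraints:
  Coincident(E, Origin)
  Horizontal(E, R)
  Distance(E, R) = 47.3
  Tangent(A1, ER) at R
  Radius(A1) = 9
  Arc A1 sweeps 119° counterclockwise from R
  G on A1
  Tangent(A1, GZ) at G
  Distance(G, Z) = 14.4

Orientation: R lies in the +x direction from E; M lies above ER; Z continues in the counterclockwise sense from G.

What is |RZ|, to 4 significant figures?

25.97

On A1, R sits at bearing -90° from M; a 119° counterclockwise sweep puts G at bearing 29°, so G = M + 9.0·(cos 29°, sin 29°) = (55.17, 13.36). Tangency of A1 to GZ means the radius MG is perpendicular to GZ, so GZ runs along (−sin 29°, cos 29°); with |GZ| = 14.4, Z = (48.19, 25.96). Then |RZ| = |Z − R| = 25.97.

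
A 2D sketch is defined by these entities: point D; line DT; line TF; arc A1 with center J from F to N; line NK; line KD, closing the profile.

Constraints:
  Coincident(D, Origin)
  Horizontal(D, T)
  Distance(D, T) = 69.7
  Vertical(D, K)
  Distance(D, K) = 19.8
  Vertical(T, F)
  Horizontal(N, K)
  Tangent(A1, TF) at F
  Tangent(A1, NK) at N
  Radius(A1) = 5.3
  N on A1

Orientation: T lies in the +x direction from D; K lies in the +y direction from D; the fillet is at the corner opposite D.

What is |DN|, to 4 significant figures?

67.38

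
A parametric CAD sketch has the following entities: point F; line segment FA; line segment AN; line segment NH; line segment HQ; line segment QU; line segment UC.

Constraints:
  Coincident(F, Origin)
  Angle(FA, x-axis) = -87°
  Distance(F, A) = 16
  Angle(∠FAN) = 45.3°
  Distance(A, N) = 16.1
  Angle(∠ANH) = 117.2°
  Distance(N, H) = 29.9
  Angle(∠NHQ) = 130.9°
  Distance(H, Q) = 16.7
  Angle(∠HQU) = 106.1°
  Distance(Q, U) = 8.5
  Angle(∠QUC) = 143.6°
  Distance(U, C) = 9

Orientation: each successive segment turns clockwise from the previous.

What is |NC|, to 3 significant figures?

36.0

F is at the origin; FA runs at -87.0° with length 16.0, so A = (0.837, -16.0). ∠FAN = 45.3° gives AN at 138° from the x-axis; with |AN| = 16.1, N = (-11.2, -5.27). ∠ANH = 117.2° gives NH at 75.5° from the x-axis; with |NH| = 29.9, H = (-3.70, 23.7). ∠NHQ = 130.9° gives HQ at 26.4° from the x-axis; with |HQ| = 16.7, Q = (11.3, 31.1). ∠HQU = 106.1° gives QU at -47.5° from the x-axis; with |QU| = 8.5, U = (17.0, 24.8). ∠QUC = 143.6° gives UC at -83.9° from the x-axis; with |UC| = 9.0, C = (18.0, 15.9). Then |NC| = |C − N| = 36.0.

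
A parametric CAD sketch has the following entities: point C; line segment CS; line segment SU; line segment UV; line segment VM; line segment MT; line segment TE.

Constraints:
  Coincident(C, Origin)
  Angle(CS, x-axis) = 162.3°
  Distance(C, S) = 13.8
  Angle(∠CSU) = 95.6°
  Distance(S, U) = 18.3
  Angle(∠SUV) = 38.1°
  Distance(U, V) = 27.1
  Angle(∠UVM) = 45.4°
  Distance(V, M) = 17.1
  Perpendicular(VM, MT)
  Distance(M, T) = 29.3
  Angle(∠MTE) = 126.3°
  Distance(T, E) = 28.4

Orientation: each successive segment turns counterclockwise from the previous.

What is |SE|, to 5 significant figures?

50.421

VM ⟂ MT, so MT runs at -106.80°; with |MT| = 29.3, T = (-21.431, -22.746). ∠MTE = 126.3° gives TE at -53.100° from the x-axis; with |TE| = 28.4, E = (-4.3787, -45.457). Then |SE| = |E − S| = 50.421.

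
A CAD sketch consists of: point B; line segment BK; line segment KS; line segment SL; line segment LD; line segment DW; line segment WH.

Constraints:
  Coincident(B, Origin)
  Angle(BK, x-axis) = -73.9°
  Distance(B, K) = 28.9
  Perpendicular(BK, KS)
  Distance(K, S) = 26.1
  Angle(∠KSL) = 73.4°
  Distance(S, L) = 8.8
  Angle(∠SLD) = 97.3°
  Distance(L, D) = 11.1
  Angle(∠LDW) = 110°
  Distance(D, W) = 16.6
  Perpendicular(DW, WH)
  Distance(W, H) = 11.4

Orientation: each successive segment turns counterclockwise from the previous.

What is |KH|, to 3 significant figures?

23.9

∠LDW = 110.0° gives DW at -84.6° from the x-axis; with |DW| = 16.6, W = (19.9, -34.4). The perpendicularity gives WH at right angles to DW, so WH runs at 5.40°; with |WH| = 11.4, H = (31.2, -33.3). Then |KH| = |H − K| = 23.9.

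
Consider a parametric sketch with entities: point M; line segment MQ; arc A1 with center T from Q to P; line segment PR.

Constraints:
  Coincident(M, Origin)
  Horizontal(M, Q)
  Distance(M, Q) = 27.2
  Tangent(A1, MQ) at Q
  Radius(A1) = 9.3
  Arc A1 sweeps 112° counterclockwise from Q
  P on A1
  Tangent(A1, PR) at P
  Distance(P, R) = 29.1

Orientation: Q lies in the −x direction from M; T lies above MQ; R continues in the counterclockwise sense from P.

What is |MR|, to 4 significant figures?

49.50

On A1, Q sits at bearing -90° from T; a 112° counterclockwise sweep puts P at bearing 22°, so P = T + 9.3·(cos 22°, sin 22°) = (-18.58, 12.78). Since A1 is tangent to PR there, TP ⟂ PR, so PR runs along (−sin 22°, cos 22°); with |PR| = 29.1, R = (-29.48, 39.76). Then |MR| = |R − M| = 49.50.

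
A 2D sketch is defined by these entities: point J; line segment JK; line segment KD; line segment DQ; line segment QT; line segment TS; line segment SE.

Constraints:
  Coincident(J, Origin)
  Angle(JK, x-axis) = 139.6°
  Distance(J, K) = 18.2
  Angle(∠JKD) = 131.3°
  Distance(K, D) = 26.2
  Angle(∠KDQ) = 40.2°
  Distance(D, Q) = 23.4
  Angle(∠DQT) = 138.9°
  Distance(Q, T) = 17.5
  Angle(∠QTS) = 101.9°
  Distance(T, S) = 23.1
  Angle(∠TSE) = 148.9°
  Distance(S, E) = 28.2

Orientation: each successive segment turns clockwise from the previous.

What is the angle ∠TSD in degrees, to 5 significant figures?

67.841°

J is at the origin; JK runs at 139.6° with length 18.2, so K = (-13.860, 11.796). ∠JKD = 131.3° gives KD at 90.900° from the x-axis; with |KD| = 26.2, D = (-14.272, 37.993). ∠KDQ = 40.2° gives DQ at -48.900° from the x-axis; with |DQ| = 23.4, Q = (1.1111, 20.359). ∠DQT = 138.9° gives QT at -90.000° from the x-axis; with |QT| = 17.5, T = (1.1111, 2.8592). ∠QTS = 101.9° gives TS at -168.10° from the x-axis; with |TS| = 23.1, S = (-21.493, -1.9042). Then cos ∠TSD = ST·SD / (|ST||SD|), giving 67.841°.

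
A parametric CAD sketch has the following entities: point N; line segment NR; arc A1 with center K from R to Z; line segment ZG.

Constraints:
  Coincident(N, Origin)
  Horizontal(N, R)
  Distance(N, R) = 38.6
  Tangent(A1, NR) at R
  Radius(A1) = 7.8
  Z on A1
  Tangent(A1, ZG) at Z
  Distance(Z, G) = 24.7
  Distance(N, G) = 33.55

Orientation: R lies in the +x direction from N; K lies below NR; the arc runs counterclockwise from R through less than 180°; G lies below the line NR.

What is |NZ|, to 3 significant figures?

31.9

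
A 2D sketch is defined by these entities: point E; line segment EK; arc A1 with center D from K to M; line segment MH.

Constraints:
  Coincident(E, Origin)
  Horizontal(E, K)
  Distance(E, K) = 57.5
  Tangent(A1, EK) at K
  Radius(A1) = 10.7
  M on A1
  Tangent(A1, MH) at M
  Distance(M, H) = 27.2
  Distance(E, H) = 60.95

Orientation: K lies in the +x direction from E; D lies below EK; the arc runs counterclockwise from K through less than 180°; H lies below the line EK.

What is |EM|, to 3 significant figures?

48.1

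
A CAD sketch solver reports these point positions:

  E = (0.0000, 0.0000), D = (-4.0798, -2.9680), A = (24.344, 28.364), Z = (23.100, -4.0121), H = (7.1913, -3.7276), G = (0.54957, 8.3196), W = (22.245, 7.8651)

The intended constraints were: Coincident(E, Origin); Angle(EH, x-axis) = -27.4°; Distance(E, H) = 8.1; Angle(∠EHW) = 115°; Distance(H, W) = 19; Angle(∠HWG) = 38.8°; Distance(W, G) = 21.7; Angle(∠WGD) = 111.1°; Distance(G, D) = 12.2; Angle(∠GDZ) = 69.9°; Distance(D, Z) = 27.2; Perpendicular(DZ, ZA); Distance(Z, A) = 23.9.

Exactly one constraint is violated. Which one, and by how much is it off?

Distance(Z, A) = 23.9 — off by 8.50.

E = (0.00, 0.00) ✓; EH at -27.40° ✓; |EH| = 8.100 ✓; ∠EHW = 115.0° ✓; |HW| = 19.00 ✓; ∠HWG = 38.80° ✓; |WG| = 21.70 ✓; ∠WGD = 111.1° ✓; |GD| = 12.20 ✓; ∠GDZ = 69.90° ✓; |DZ| = 27.20 ✓; ∠(DZ, ZA) = 90.00° ✓; |ZA| = 32.40 ✗.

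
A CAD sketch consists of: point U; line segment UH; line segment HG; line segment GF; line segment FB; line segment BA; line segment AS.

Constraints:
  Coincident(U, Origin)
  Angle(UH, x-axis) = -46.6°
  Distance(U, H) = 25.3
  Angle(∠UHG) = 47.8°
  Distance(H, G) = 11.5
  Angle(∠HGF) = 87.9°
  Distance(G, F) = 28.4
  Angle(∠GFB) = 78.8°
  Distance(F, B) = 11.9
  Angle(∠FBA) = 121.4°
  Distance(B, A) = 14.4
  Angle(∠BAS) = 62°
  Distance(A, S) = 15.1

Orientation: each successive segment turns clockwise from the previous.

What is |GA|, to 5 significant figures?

20.861

U is at the origin; UH runs at -46.6° with length 25.3, so H = (17.383, -18.382). ∠UHG = 47.8° gives HG at -178.80° from the x-axis; with |HG| = 11.5, G = (5.8858, -18.623). ∠HGF = 87.9° gives GF at 89.100° from the x-axis; with |GF| = 28.4, F = (6.3319, 9.7733). ∠GFB = 78.8° gives FB at -12.100° from the x-axis; with |FB| = 11.9, B = (17.968, 7.2789). ∠FBA = 121.4° gives BA at -70.700° from the x-axis; with |BA| = 14.4, A = (22.727, -6.3119). Then |GA| = |A − G| = 20.861.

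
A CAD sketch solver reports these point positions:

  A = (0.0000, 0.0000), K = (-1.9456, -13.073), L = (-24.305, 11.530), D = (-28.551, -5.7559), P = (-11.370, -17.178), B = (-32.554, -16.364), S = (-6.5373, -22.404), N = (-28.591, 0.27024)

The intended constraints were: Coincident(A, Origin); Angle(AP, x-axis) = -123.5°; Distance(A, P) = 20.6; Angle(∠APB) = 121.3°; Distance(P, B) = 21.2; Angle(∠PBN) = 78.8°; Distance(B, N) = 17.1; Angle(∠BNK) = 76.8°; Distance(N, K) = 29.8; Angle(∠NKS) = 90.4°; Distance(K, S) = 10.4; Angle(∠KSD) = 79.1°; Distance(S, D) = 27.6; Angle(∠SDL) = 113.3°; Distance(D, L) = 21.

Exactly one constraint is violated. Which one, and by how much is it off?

Distance(D, L) = 21 — off by 3.20.

A = (0.00, 0.00) ✓; AP at -123.5° ✓; |AP| = 20.60 ✓; ∠APB = 121.3° ✓; |PB| = 21.20 ✓; ∠PBN = 78.80° ✓; |BN| = 17.10 ✓; ∠BNK = 76.80° ✓; |NK| = 29.80 ✓; ∠NKS = 90.40° ✓; |KS| = 10.40 ✓; ∠KSD = 79.10° ✓; |SD| = 27.60 ✓; ∠SDL = 113.3° ✓; |DL| = 17.80 ✗.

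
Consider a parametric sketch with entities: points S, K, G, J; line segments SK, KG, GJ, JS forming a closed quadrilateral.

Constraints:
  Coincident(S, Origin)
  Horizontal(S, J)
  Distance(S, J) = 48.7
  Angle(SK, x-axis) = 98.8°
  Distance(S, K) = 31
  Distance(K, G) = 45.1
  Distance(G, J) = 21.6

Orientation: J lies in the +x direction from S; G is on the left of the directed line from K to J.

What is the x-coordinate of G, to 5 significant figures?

38.896

Checks: |KG| = 45.10 ✓; |GJ| = 21.60 ✓.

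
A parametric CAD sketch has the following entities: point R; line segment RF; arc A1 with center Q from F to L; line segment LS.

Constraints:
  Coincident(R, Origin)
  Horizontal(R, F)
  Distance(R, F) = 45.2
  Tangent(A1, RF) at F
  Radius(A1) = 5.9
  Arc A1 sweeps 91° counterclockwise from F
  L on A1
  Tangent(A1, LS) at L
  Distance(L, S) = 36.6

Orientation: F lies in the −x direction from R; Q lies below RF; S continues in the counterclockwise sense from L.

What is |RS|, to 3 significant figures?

66.0

R is at the origin; R and F share the same y with |RF| = 45.2 and F on the −x side, so F = (-45.2, 0.00). Tangency of A1 to RF means the radius QF is perpendicular to RF, so Q = F + (0, -5.9) = (-45.2, -5.90). On A1, F sits at bearing 90° from Q; a 91° counterclockwise sweep puts L at bearing 181°, so L = Q + 5.9·(cos 181°, sin 181°) = (-51.1, -6.00). A1 meets LS tangentially, so QL is at right angles to LS, so LS runs along (−sin 181°, cos 181°); with |LS| = 36.6, S = (-50.5, -42.6). Then |RS| = |S − R| = 66.0.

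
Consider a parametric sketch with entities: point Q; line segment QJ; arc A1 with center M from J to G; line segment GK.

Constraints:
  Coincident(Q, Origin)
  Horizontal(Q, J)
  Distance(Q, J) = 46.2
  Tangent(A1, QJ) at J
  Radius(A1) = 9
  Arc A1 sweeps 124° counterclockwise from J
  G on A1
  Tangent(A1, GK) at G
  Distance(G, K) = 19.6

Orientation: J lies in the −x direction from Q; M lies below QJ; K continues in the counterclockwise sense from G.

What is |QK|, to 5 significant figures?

52.349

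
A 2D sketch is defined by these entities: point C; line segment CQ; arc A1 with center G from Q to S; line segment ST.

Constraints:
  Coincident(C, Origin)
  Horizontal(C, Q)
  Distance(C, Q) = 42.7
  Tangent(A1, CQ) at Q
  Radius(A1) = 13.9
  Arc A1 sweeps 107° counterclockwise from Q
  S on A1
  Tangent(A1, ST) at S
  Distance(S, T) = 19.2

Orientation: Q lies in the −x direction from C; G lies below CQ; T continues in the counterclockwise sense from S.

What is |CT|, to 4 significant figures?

62.11

C is at the origin; C and Q share the same y with |CQ| = 42.7 and Q on the −x side, so Q = (-42.70, 0.000). Since A1 is tangent to CQ there, GQ ⟂ CQ, so G = Q + (0, -13.9) = (-42.70, -13.90). On A1, Q sits at bearing 90° from G; a 107° counterclockwise sweep puts S at bearing 197°, so S = G + 13.9·(cos 197°, sin 197°) = (-55.99, -17.96). Tangency of A1 to ST means the radius GS is perpendicular to ST, so ST runs along (−sin 197°, cos 197°); with |ST| = 19.2, T = (-50.38, -36.33). Then |CT| = |T − C| = 62.11.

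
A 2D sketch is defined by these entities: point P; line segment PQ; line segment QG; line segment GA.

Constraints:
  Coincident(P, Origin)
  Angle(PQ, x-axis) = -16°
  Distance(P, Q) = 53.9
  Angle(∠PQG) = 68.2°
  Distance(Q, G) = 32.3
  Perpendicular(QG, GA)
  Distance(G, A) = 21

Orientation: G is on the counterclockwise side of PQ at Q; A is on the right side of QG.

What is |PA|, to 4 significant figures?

72.10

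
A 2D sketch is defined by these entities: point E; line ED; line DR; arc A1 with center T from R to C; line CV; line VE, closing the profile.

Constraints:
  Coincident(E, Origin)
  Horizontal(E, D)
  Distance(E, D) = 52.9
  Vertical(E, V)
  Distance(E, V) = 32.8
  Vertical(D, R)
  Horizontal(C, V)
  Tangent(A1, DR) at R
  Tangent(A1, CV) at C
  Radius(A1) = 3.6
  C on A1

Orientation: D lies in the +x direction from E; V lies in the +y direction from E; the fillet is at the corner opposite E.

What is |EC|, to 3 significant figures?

59.2

E is at the origin; ED is horizontal with |ED| = 52.9 and D on the +x side, so D = (52.9, 0.00). EV is vertical with |EV| = 32.8 and V on the +y side, so V = (0.00, 32.8). The virtual corner opposite E is at (52.9, 32.8). A1 meets DR tangentially, so TR is at right angles to DR and the tangent condition forces TC to be normal to CV, with radius 3.6, so the center T sits 3.6 in from both sides at T = (49.3, 29.2). That places the tangent points at R = (52.9, 29.2) on DR and C = (49.3, 32.8) on CV. Then |EC| = |C − E| = 59.2.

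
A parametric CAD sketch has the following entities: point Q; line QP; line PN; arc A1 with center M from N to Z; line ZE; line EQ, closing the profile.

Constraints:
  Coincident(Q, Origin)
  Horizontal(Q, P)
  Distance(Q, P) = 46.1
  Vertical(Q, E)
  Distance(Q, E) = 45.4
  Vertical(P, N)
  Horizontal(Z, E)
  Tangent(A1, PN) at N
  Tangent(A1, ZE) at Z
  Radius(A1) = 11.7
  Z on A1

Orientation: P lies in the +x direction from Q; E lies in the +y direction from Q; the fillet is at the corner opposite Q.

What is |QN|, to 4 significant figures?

57.10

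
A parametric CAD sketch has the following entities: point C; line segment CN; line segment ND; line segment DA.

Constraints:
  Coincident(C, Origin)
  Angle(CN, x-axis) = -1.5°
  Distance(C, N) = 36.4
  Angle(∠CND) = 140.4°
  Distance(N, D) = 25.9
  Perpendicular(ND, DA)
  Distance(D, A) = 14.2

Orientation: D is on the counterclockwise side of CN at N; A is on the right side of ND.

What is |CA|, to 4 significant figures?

65.64

∠CND = 140.4°, so ND runs at -1.5° + (180° − 140.4°) = 38.10° from the x-axis; with |ND| = 25.9, D = N + 25.9·(cos 38.10°, sin 38.10°) = (56.77, 15.03). The perpendicularity gives DA at right angles to ND; with |DA| = 14.2 on the right of ND, A = D + 14.2·(0.6170, -0.7869) = (65.53, 3.854). Then |CA| = |A − C| = 65.64.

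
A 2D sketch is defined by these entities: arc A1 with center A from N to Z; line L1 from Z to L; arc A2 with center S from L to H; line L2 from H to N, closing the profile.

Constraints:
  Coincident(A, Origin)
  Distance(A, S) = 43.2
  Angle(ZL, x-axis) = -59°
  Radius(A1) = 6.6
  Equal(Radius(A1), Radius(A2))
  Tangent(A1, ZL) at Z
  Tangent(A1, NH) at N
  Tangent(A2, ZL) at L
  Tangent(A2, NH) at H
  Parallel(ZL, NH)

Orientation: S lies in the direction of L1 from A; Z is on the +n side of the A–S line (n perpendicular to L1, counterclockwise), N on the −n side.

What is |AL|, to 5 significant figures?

43.701

The slot axis is L1's direction at -59.0°, so u = (cos -59.0°, sin -59.0°) = (0.51504, -0.85717) and n = (−sin -59.0°, cos -59.0°) = (0.85717, 0.51504). A is at the origin and S lies 43.2 along u from A, so S = 43.2·u = (22.250, -37.030). Tangency of A1 to both parallel lines with radius 6.6 puts Z and N at A ± 6.6·n: Z = (5.6573, 3.3993), N = (-5.6573, -3.3993). Equal radii place L and H the same way about S: L = S + 6.6·n = (27.907, -33.630), H = S − 6.6·n = (16.592, -40.429). Then |AL| = |L − A| = 43.701.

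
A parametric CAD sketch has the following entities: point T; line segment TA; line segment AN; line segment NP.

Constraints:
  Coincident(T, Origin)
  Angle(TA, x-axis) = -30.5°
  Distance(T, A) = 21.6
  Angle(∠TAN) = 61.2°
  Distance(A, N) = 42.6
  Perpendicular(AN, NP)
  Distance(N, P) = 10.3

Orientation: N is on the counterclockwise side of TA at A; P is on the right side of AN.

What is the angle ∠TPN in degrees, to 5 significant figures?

47.764°

∠TAN = 61.2°, so AN runs at -30.5° + (180° − 61.2°) = 88.300° from the x-axis; with |AN| = 42.6, N = A + 42.6·(cos 88.300°, sin 88.300°) = (19.875, 31.618). The perpendicularity gives NP at right angles to AN; with |NP| = 10.3 on the right of AN, P = N + 10.3·(0.99956, -0.029666) = (30.170, 31.313). Then cos ∠TPN = PT·PN / (|PT||PN|), giving 47.764°.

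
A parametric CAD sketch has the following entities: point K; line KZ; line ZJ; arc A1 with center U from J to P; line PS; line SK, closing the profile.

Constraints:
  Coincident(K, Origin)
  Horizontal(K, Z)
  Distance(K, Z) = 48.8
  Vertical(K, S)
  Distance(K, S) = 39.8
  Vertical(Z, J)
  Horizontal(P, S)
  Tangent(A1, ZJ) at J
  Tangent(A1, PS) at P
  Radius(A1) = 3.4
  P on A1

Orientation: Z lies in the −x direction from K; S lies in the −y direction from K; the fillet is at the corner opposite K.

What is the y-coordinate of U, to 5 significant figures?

-36.400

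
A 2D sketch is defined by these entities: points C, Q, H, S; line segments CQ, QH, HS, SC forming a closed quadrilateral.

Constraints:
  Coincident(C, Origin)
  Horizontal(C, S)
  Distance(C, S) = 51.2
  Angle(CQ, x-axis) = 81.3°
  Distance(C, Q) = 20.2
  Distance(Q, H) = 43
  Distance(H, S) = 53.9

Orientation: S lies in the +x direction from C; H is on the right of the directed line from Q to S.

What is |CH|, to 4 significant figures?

23.16

C is at the origin; CS is horizontal with |CS| = 51.2 and S in +x, so S = (51.2, 0). CQ runs at 81.3° with |CQ| = 20.2, so Q = (3.055, 19.97). H is determined by |QH| = 43.0 and |HS| = 53.9 together: it lies at the intersection of circle(Q, 43.0) and circle(S, 53.9). With |QS| = 52.12, the foot of the radical line on QS is 15.93 from Q and the perpendicular offset is √(43.0² − 15.93²) = 39.94. Taking the right-of-QS solution: H = (2.467, -23.03).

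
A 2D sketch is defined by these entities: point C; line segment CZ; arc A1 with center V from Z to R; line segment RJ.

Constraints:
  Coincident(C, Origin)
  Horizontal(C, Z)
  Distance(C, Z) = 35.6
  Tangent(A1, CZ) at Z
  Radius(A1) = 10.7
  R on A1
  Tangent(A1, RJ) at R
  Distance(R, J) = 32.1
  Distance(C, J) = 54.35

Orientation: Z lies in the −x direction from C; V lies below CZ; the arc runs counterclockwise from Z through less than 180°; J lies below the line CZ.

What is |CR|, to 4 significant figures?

47.78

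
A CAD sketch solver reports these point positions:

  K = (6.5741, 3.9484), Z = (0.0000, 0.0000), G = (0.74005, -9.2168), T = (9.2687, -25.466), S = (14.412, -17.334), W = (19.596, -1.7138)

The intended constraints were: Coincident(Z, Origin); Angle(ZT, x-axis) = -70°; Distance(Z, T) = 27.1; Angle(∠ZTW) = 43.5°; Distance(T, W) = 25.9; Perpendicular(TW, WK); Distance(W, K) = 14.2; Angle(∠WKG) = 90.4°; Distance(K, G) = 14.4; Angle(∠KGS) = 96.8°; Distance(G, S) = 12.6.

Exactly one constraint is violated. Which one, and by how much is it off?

Distance(G, S) = 12.6 — off by 3.30.

Z = (0.00, 0.00) ✓; ZT at -70.00° ✓; |ZT| = 27.10 ✓; ∠ZTW = 43.50° ✓; |TW| = 25.90 ✓; ∠(TW, WK) = 90.00° ✓; |WK| = 14.20 ✓; ∠WKG = 90.40° ✓; |KG| = 14.40 ✓; ∠KGS = 96.80° ✓; |GS| = 15.90 ✗.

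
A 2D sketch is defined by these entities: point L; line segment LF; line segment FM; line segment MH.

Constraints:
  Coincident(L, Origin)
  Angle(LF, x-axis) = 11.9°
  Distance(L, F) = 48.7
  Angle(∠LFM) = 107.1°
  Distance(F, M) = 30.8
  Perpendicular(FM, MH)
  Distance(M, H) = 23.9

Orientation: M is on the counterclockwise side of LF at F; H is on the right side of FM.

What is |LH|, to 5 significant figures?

83.658

L is at the origin; LF runs at 11.9° with length 48.7, so F = 48.7·(cos 11.9°, sin 11.9°) = (47.653, 10.042). ∠LFM = 107.1°, so FM runs at 11.9° + (180° − 107.1°) = 84.800° from the x-axis; with |FM| = 30.8, M = F + 30.8·(cos 84.800°, sin 84.800°) = (50.445, 40.715). FM ⟂ MH; with |MH| = 23.9 on the right of FM, H = M + 23.9·(0.99588, -0.090633) = (74.247, 38.549). Then |LH| = |H − L| = 83.658.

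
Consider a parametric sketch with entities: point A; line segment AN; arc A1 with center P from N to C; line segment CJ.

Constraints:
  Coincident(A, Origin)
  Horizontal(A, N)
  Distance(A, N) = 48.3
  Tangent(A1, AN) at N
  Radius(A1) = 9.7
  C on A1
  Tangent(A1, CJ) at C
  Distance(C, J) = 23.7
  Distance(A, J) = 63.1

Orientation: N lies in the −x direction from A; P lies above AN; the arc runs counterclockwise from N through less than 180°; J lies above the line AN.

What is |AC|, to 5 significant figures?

42.703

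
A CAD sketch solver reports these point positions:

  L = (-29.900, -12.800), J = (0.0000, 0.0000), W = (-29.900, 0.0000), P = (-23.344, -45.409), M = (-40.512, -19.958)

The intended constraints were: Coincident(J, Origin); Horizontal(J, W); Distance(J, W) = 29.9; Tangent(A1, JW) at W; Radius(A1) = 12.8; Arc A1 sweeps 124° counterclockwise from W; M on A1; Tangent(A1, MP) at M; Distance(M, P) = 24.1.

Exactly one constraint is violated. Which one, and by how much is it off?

Distance(M, P) = 24.1 — off by 6.60.

J = (0.00, 0.00) ✓; J.y = 0.00, W.y = 0.00 ✓; |JW| = 29.90 ✓; ∠(LW, WJ) = 90.00° ✓; |LW| = 12.80 ✓; bearing(L→M) − bearing(L→W) = 124.0° ✓; |LM| = 12.80 ✓; ∠(LM, MP) = 90.00° ✓; |MP| = 30.70 ✗.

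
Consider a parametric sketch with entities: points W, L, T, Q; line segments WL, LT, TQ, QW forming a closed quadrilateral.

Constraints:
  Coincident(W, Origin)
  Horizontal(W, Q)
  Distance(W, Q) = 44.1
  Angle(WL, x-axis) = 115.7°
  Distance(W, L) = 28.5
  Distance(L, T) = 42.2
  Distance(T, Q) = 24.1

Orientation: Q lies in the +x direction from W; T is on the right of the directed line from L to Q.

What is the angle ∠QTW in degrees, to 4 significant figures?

172.9°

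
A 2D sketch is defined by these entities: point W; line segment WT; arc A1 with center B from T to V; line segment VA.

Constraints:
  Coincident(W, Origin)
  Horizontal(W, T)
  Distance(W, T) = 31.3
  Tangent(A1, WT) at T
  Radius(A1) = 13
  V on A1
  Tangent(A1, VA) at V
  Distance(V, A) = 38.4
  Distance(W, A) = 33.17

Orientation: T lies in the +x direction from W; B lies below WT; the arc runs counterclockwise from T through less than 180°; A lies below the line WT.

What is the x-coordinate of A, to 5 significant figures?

-4.0053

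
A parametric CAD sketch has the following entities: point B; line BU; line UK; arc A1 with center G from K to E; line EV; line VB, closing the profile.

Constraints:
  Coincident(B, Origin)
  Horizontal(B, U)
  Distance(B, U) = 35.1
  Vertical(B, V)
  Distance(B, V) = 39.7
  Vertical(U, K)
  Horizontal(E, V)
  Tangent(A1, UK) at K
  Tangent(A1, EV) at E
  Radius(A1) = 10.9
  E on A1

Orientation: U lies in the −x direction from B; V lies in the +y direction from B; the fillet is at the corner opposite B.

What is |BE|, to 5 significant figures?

46.494

The virtual corner opposite B is at (-35.100, 39.700). Since A1 is tangent to UK there, GK ⟂ UK and since A1 is tangent to EV there, GE ⟂ EV, with radius 10.9, so the center G sits 10.9 in from both sides at G = (-24.200, 28.800). That places the tangent points at K = (-35.100, 28.800) on UK and E = (-24.200, 39.700) on EV. Then |BE| = |E − B| = 46.494.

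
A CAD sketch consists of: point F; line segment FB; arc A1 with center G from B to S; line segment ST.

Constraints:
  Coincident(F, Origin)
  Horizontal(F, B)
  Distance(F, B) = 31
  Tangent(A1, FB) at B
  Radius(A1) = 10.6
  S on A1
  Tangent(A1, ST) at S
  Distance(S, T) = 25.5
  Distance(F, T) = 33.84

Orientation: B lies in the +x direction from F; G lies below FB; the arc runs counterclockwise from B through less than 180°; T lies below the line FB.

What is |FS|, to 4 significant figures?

22.16

Checks: ∠(GB, BF) = 90.00° ✓; |GS| = 10.60 ✓; ∠(GS, ST) = 90.00° ✓; |ST| = 25.50 ✓; |FT| = 33.84 ✓.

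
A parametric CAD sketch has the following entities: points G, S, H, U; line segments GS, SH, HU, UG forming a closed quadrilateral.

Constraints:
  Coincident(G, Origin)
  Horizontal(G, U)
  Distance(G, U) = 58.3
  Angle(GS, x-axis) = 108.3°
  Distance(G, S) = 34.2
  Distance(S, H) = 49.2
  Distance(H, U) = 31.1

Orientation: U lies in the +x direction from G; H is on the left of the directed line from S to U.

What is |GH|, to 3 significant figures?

44.2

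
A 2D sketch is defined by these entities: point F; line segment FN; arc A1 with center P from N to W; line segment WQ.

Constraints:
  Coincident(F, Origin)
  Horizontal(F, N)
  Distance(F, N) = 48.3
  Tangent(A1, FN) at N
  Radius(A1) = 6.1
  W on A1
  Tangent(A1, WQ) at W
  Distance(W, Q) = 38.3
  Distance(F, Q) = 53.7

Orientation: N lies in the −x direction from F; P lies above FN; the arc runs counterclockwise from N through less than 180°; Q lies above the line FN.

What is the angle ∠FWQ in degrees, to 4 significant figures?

82.96°

Checks: |PW| = 6.100 ✓; ∠(PW, WQ) = 90.00° ✓; |WQ| = 38.30 ✓; |FQ| = 53.70 ✓.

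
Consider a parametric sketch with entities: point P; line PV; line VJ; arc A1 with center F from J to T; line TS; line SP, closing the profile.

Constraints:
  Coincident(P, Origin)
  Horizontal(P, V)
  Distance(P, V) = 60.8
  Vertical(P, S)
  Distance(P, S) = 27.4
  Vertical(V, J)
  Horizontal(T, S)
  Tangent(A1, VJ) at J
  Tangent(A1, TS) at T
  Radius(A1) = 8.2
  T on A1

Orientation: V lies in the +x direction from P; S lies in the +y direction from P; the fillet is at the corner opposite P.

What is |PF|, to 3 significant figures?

56.0

P is at the origin; PV is horizontal with |PV| = 60.8 and V on the +x side, so V = (60.8, 0.00). PS is vertical with |PS| = 27.4 and S on the +y side, so S = (0.00, 27.4). The virtual corner opposite P is at (60.8, 27.4). The tangent condition forces FJ to be normal to VJ and tangency of A1 to TS means the radius FT is perpendicular to TS, with radius 8.2, so the center F sits 8.2 in from both sides at F = (52.6, 19.2). Then |PF| = |F − P| = 56.0.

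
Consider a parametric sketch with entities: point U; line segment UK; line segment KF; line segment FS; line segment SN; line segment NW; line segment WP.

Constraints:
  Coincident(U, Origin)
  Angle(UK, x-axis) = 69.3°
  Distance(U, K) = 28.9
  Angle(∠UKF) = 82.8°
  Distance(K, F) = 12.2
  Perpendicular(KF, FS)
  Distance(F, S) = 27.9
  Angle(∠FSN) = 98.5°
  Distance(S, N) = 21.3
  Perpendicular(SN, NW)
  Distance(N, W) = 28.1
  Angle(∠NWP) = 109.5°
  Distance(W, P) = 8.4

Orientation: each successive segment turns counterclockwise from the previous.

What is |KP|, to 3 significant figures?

5.64

U is at the origin; UK runs at 69.3° with length 28.9, so K = (10.2, 27.0). ∠UKF = 82.8° gives KF at 166° from the x-axis; with |KF| = 12.2, F = (-1.65, 29.9). KF is perpendicular to FS, so FS runs at -104°; with |FS| = 27.9, S = (-8.16, 2.75). ∠FSN = 98.5° gives SN at -22.0° from the x-axis; with |SN| = 21.3, N = (11.6, -5.23). The perpendicularity gives NW at right angles to SN, so NW runs at 68.0°; with |NW| = 28.1, W = (22.1, 20.8). ∠NWP = 109.5° gives WP at 138° from the x-axis; with |WP| = 8.4, P = (15.8, 26.4). Then |KP| = |P − K| = 5.64.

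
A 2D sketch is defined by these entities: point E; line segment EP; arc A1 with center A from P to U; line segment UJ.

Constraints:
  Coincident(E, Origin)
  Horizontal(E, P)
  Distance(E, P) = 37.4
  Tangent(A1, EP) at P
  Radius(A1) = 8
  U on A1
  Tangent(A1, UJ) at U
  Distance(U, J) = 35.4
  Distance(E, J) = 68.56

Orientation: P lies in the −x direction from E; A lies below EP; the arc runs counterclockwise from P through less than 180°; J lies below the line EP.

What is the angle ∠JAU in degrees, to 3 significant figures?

77.3°

Checks: |AU| = 8.000 ✓; ∠(AU, UJ) = 90.00° ✓; |UJ| = 35.40 ✓; |EJ| = 68.56 ✓.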